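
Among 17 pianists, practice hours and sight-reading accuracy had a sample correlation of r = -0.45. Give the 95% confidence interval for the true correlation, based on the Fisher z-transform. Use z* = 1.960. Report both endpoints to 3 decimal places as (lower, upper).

(-0.765, 0.039)

z_r = atanh(-0.45) = -0.484700;  SE = 1/√(n−3) = 1/√14 = 0.267261
z-limits: -0.484700 ± 1.960·0.267261 = -0.484700 ± 0.523832 = [-1.008532, 0.039132]
ρ-limits: (tanh -1.008532, tanh 0.039132) = (-0.765, 0.039)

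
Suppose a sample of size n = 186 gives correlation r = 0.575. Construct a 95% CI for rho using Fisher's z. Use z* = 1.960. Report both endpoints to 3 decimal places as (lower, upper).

Fisher z: z_r = atanh(r) = ½·ln((1+0.575)/(1−0.575)) = 0.654961
SE(z) = 1/√(n−3) = 1/√183 = 0.073922
95% ⇒ z* = 1.960; margin = 1.960·0.073922 = 0.144887
CI on z-scale: (0.510074, 0.799848)
Back-transform: tanh(0.510074) = 0.470003, tanh(0.799848) = 0.663952

(0.470, 0.664)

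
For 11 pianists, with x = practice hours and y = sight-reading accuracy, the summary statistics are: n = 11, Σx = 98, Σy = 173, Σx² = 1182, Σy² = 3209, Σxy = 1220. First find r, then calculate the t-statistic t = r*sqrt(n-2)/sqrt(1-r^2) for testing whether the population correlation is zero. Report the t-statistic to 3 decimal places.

Numerator: nΣxy − (Σx)(Σy) = 11·1220 − (98)(173) = -3534
Denominator: √[(nΣx²−(Σx)²)(nΣy²−(Σy)²)]
  nΣx²−(Σx)² = 11·1182 − 9604 = 3398;  nΣy²−(Σy)² = 11·3209 − 29929 = 5370
  √(3398·5370) = √18247260 = 4271.6812
r = -3534 / 4271.6812 = -0.8273
t = r·√(n−2)/√(1−r²) = -0.8273·√9 / √(1−0.684425) = -2.481900 / 0.561761 = -4.418

-4.418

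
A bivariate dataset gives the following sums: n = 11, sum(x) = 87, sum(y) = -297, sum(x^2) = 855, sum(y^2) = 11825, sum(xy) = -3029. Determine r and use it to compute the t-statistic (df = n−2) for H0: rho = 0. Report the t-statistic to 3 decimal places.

S_xy = nΣxy − ΣxΣy = 11·(-3029) − 87·(-297) = -33319 − (-25839) = -7480
S_xx = nΣx² − (Σx)² = 11·855 − 87² = 9405 − 7569 = 1836
S_yy = nΣy² − (Σy)² = 11·11825 − (-297)² = 130075 − 88209 = 41866
r = S_xy / √(S_xx·S_yy) = -7480 / √(1836·41866) = -7480 / √76865976 = -7480 / 8767.3243 = -0.8532
t = r·√(n−2)/√(1−r²) = -0.8532·√9 / √(1−0.727950) = -2.559600 / 0.521584 = -4.907

-4.907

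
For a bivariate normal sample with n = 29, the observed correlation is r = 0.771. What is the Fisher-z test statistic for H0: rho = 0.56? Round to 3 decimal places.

1.988

z_r = atanh(0.771) = 1.022789,  z_0 = atanh(0.56) = 0.632833
SE = 1/√(n−3) = 1/√26 = 0.196116
z = (z_r − z_0)/SE = (1.022789 − 0.632833) / 0.196116 = 0.389956 / 0.196116 = 1.988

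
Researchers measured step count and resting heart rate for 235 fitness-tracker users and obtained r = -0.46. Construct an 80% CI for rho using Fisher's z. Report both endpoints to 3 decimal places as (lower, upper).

(-0.524, -0.391)

z_r = atanh(-0.46) = -0.497311;  SE = 1/√(n−3) = 1/√232 = 0.065653
z-limits: -0.497311 ± 1.282·0.065653 = -0.497311 ± 0.084167 = [-0.581478, -0.413144]
ρ-limits: (tanh -0.581478, tanh -0.413144) = (-0.524, -0.391)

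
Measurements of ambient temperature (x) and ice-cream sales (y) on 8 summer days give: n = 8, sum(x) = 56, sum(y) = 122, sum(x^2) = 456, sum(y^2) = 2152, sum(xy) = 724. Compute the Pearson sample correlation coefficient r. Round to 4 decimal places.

Numerator: nΣxy − (Σx)(Σy) = 8·724 − (56)(122) = -1040
Denominator: √[(nΣx²−(Σx)²)(nΣy²−(Σy)²)]
  nΣx²−(Σx)² = 8·456 − 3136 = 512;  nΣy²−(Σy)² = 8·2152 − 14884 = 2332
  √(512·2332) = √1193984 = 1092.6957
r = -1040 / 1092.6957 = -0.9518

-0.9518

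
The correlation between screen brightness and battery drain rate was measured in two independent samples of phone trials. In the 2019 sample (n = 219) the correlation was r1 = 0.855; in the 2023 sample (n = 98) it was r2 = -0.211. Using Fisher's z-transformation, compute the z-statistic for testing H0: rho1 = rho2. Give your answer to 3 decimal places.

12.092

Fisher z-transforms: z1 = atanh(0.855) = 1.274453, z2 = atanh(-0.211) = -0.214218; difference d = 1.488671
Var(d) = 1/216 + 1/95 = 0.0046296 + 0.0105263 = 0.0151559
z = d/√Var(d) = 1.488671 / √0.0151559 = 1.488671 / 0.123109 = 12.092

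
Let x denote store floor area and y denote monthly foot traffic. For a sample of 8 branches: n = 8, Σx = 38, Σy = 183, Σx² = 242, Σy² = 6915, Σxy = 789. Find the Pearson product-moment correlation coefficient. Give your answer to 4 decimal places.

-0.1959

S_xy = nΣxy − ΣxΣy = 8·789 − 38·183 = 6312 − 6954 = -642
S_xx = nΣx² − (Σx)² = 8·242 − 38² = 1936 − 1444 = 492
S_yy = nΣy² − (Σy)² = 8·6915 − 183² = 55320 − 33489 = 21831
r = S_xy / √(S_xx·S_yy) = -642 / √(492·21831) = -642 / √10740852 = -642 / 3277.3239 = -0.1959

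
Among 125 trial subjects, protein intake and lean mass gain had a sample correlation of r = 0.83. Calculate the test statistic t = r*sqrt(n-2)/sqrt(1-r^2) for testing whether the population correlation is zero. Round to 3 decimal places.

t = r·√(n−2) / √(1−r²) with r = 0.83, n = 125
  = 0.83·√123 / √(1 − 0.6889)
  = 0.83·11.090537 / 0.557763
  = 9.205146 / 0.557763 = 16.504

16.504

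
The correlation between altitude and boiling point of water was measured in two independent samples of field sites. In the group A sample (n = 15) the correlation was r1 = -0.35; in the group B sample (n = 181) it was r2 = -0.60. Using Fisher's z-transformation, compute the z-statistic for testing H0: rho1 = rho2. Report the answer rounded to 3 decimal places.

Fisher z-transforms: z1 = atanh(-0.35) = -0.365444, z2 = atanh(-0.60) = -0.693147; difference d = 0.327703
Var(d) = 1/12 + 1/178 = 0.0833333 + 0.0056180 = 0.0889513
z = d/√Var(d) = 0.327703 / √0.0889513 = 0.327703 / 0.298247 = 1.099

1.099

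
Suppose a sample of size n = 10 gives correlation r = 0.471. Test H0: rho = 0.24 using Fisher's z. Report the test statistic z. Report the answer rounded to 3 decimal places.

z_r = atanh(0.471) = 0.511355,  z_0 = atanh(0.24) = 0.244774
SE = 1/√(n−3) = 1/√7 = 0.377964
z = (z_r − z_0)/SE = (0.511355 − 0.244774) / 0.377964 = 0.266581 / 0.377964 = 0.705

0.705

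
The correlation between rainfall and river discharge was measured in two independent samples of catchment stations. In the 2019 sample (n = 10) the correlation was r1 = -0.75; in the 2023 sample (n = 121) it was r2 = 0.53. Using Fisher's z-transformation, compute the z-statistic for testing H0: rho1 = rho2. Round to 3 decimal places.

-4.018

Fisher z-transforms: z1 = atanh(-0.75) = -0.972955, z2 = atanh(0.53) = 0.590145; difference d = -1.563100
Var(d) = 1/7 + 1/118 = 0.1428571 + 0.0084746 = 0.1513317
z = d/√Var(d) = -1.563100 / √0.1513317 = -1.563100 / 0.389014 = -4.018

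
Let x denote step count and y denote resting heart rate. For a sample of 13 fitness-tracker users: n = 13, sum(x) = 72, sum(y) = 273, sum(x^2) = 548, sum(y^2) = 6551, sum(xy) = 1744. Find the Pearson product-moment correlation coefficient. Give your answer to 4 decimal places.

Numerator: nΣxy − (Σx)(Σy) = 13·1744 − (72)(273) = 3016
Denominator: √[(nΣx²−(Σx)²)(nΣy²−(Σy)²)]
  nΣx²−(Σx)² = 13·548 − 5184 = 1940;  nΣy²−(Σy)² = 13·6551 − 74529 = 10634
  √(1940·10634) = √20629960 = 4542.0216
r = 3016 / 4542.0216 = 0.6640

0.6640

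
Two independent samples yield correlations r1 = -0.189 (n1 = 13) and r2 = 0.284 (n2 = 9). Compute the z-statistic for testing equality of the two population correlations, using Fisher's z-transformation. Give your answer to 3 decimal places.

-0.936

Fisher z-transforms: z1 = atanh(-0.189) = -0.191300, z2 = atanh(0.284) = 0.292028; difference d = -0.483328
Var(d) = 1/10 + 1/6 = 0.1000000 + 0.1666667 = 0.2666667
z = d/√Var(d) = -0.483328 / √0.2666667 = -0.483328 / 0.516398 = -0.936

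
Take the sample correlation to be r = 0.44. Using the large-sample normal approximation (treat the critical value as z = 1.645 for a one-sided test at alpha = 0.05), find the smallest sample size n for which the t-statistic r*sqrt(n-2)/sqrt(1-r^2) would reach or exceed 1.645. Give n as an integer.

r√(n−2)/√(1−r²) ≥ 1.645  ⇔  n−2 ≥ (1.645)²·(1−r²)/r²
(1−r²)/r² = (1−0.1936)/0.1936 = 4.1653
n ≥ 2 + 2.706025·4.1653 = 2 + 11.2714 = 13.2714
⌈13.2714⌉ = 14

14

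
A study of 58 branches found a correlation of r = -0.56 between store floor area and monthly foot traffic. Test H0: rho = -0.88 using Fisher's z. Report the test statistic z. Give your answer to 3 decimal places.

5.510

Fisher z: atanh(-0.56) = -0.632833, atanh(-0.88) = -1.375768
z = (z_r − z_0)·√(n−3) = (-0.632833 − (-1.375768))·√55 = 0.742935 · 7.416198 = 5.510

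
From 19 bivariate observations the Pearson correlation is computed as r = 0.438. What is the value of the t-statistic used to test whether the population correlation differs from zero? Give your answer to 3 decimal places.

t = r·√(n−2) / √(1−r²) with r = 0.438, n = 19
  = 0.438·√17 / √(1 − 0.191844)
  = 0.438·4.123106 / 0.898975
  = 1.805920 / 0.898975 = 2.009

2.009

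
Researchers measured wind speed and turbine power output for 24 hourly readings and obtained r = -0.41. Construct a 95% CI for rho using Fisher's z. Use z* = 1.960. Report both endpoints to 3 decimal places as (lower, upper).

Fisher z: z_r = atanh(r) = ½·ln((1+(-0.41))/(1−(-0.41))) = -0.435611
SE(z) = 1/√(n−3) = 1/√21 = 0.218218
95% ⇒ z* = 1.960; margin = 1.960·0.218218 = 0.427707
CI on z-scale: (-0.863318, -0.007904)
Back-transform: tanh(-0.863318) = -0.697963, tanh(-0.007904) = -0.007904

(-0.698, -0.008)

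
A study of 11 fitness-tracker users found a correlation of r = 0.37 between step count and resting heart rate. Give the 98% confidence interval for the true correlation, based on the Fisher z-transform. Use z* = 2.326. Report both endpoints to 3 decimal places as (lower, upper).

(-0.409, 0.837)

Fisher z: z_r = atanh(r) = ½·ln((1+0.37)/(1−0.37)) = 0.388423
SE(z) = 1/√(n−3) = 1/√8 = 0.353553
98% ⇒ z* = 2.326; margin = 2.326·0.353553 = 0.822364
CI on z-scale: (-0.433941, 1.210787)
Back-transform: tanh(-0.433941) = -0.408610, tanh(1.210787) = 0.836915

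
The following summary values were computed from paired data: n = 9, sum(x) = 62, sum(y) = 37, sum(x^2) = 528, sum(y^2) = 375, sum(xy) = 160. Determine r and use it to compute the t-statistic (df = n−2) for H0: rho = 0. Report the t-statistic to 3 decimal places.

-2.162

Numerator: nΣxy − (Σx)(Σy) = 9·160 − (62)(37) = -854
Denominator: √[(nΣx²−(Σx)²)(nΣy²−(Σy)²)]
  nΣx²−(Σx)² = 9·528 − 3844 = 908;  nΣy²−(Σy)² = 9·375 − 1369 = 2006
  √(908·2006) = √1821448 = 1349.6103
r = -854 / 1349.6103 = -0.6328
t = r·√(n−2)/√(1−r²) = -0.6328·√7 / √(1−0.400436) = -1.674231 / 0.774315 = -2.162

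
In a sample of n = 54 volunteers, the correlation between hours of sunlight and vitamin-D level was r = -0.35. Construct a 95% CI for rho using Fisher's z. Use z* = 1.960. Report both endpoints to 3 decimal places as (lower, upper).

(-0.565, -0.091)

z_r = atanh(-0.35) = -0.365444;  SE = 1/√(n−3) = 1/√51 = 0.140028
z-limits: -0.365444 ± 1.960·0.140028 = -0.365444 ± 0.274455 = [-0.639899, -0.090989]
ρ-limits: (tanh -0.639899, tanh -0.090989) = (-0.565, -0.091)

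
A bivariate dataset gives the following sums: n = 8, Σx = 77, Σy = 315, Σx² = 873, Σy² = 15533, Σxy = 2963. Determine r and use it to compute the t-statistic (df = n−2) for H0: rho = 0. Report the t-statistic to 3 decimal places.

S_xy = nΣxy − ΣxΣy = 8·2963 − 77·315 = 23704 − 24255 = -551
S_xx = nΣx² − (Σx)² = 8·873 − 77² = 6984 − 5929 = 1055
S_yy = nΣy² − (Σy)² = 8·15533 − 315² = 124264 − 99225 = 25039
r = S_xy / √(S_xx·S_yy) = -551 / √(1055·25039) = -551 / √26416145 = -551 / 5139.6639 = -0.1072
t = r·√(n−2)/√(1−r²) = -0.1072·√6 / √(1−0.011492) = -0.262585 / 0.994237 = -0.264

-0.264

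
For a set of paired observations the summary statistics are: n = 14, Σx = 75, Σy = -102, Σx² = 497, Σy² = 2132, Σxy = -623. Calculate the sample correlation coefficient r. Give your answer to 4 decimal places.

S_xy = nΣxy − ΣxΣy = 14·(-623) − 75·(-102) = -8722 − (-7650) = -1072
S_xx = nΣx² − (Σx)² = 14·497 − 75² = 6958 − 5625 = 1333
S_yy = nΣy² − (Σy)² = 14·2132 − (-102)² = 29848 − 10404 = 19444
r = S_xy / √(S_xx·S_yy) = -1072 / √(1333·19444) = -1072 / √25918852 = -1072 / 5091.0561 = -0.2106

-0.2106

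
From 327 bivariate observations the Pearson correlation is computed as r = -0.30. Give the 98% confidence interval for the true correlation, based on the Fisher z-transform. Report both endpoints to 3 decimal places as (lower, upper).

(-0.413, -0.178)

Fisher z: z_r = atanh(r) = ½·ln((1+(-0.30))/(1−(-0.30))) = -0.309520
SE(z) = 1/√(n−3) = 1/√324 = 0.055556
98% ⇒ z* = 2.326; margin = 2.326·0.055556 = 0.129223
CI on z-scale: (-0.438743, -0.180297)
Back-transform: tanh(-0.438743) = -0.412602, tanh(-0.180297) = -0.178368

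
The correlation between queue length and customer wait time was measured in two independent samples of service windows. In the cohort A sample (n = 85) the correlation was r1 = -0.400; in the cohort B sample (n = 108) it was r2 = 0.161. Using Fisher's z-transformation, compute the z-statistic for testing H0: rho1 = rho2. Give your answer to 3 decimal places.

Fisher z-transforms: z1 = atanh(-0.400) = -0.423649, z2 = atanh(0.161) = 0.162413; difference d = -0.586062
Var(d) = 1/82 + 1/105 = 0.0121951 + 0.0095238 = 0.0217189
z = d/√Var(d) = -0.586062 / √0.0217189 = -0.586062 / 0.147373 = -3.977

-3.977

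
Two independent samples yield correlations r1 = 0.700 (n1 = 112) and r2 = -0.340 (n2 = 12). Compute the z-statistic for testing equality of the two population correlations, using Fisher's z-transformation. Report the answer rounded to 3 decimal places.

3.522

z1 = atanh(0.700) = 0.867301,  z2 = atanh(-0.340) = -0.354093
SE = √(1/(n1−3) + 1/(n2−3)) = √(1/109 + 1/9) = √(0.0091743 + 0.1111111) = √0.1202854 = 0.346822
z = (z1 − z2)/SE = (0.867301 − (-0.354093)) / 0.346822 = 1.221394 / 0.346822 = 3.522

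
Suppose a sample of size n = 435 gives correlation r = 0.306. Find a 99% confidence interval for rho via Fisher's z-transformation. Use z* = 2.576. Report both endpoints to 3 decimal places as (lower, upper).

z_r = atanh(0.306) = 0.316126;  SE = 1/√(n−3) = 1/√432 = 0.048113
z-limits: 0.316126 ± 2.576·0.048113 = 0.316126 ± 0.123939 = [0.192187, 0.440065]
ρ-limits: (tanh 0.192187, tanh 0.440065) = (0.190, 0.414)

(0.190, 0.414)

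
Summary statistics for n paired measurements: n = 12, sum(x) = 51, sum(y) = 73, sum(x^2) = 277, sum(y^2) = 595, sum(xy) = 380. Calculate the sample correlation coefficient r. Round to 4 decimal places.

Numerator: nΣxy − (Σx)(Σy) = 12·380 − (51)(73) = 837
Denominator: √[(nΣx²−(Σx)²)(nΣy²−(Σy)²)]
  nΣx²−(Σx)² = 12·277 − 2601 = 723;  nΣy²−(Σy)² = 12·595 − 5329 = 1811
  √(723·1811) = √1309353 = 1144.2696
r = 837 / 1144.2696 = 0.7315

0.7315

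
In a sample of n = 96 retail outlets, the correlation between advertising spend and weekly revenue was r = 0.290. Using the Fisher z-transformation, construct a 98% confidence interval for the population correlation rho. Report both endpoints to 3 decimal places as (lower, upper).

z_r = atanh(0.290) = 0.298566;  SE = 1/√(n−3) = 1/√93 = 0.103695
z-limits: 0.298566 ± 2.326·0.103695 = 0.298566 ± 0.241195 = [0.057371, 0.539761]
ρ-limits: (tanh 0.057371, tanh 0.539761) = (0.057, 0.493)

(0.057, 0.493)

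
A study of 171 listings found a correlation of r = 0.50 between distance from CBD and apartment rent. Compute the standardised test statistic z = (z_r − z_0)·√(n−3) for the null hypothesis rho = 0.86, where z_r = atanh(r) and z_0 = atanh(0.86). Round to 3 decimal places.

-9.644

Fisher z: atanh(0.50) = 0.549306, atanh(0.86) = 1.293345
z = (z_r − z_0)·√(n−3) = (0.549306 − 1.293345)·√168 = -0.744039 · 12.961481 = -9.644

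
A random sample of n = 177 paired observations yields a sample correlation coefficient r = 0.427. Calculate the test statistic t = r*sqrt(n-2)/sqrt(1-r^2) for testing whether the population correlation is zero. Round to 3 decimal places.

6.247

t = r·√(n−2) / √(1−r²) with r = 0.427, n = 177
  = 0.427·√175 / √(1 − 0.182329)
  = 0.427·13.228757 / 0.904252
  = 5.648679 / 0.904252 = 6.247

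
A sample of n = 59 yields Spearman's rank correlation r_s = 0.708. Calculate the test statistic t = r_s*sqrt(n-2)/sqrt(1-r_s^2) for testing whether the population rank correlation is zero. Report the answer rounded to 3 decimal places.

t = r_s·√(n−2) / √(1−r_s²) with r_s = 0.708, n = 59
  = 0.708·√57 / √(1 − 0.501264)
  = 0.708·7.549834 / 0.706212
  = 5.345282 / 0.706212 = 7.569

7.569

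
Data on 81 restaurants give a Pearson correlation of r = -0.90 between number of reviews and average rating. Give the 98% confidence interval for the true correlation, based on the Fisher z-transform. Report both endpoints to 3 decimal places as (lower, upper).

z_r = atanh(-0.90) = -1.472219;  SE = 1/√(n−3) = 1/√78 = 0.113228
z-limits: -1.472219 ± 2.326·0.113228 = -1.472219 ± 0.263368 = [-1.735587, -1.208851]
ρ-limits: (tanh -1.735587, tanh -1.208851) = (-0.940, -0.836)

(-0.940, -0.836)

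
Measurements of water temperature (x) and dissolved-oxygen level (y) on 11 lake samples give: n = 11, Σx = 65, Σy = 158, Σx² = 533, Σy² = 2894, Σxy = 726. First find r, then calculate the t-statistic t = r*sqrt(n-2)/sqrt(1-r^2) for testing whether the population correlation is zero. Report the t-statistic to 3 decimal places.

-2.789

S_xy = nΣxy − ΣxΣy = 11·726 − 65·158 = 7986 − 10270 = -2284
S_xx = nΣx² − (Σx)² = 11·533 − 65² = 5863 − 4225 = 1638
S_yy = nΣy² − (Σy)² = 11·2894 − 158² = 31834 − 24964 = 6870
r = S_xy / √(S_xx·S_yy) = -2284 / √(1638·6870) = -2284 / √11253060 = -2284 / 3354.5581 = -0.6809
t = r·√(n−2)/√(1−r²) = -0.6809·√9 / √(1−0.463625) = -2.042700 / 0.732376 = -2.789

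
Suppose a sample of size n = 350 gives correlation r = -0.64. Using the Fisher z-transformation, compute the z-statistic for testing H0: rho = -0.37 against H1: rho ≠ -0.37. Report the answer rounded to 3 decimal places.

-6.888

Fisher z: atanh(-0.64) = -0.758174, atanh(-0.37) = -0.388423
z = (z_r − z_0)·√(n−3) = (-0.758174 − (-0.388423))·√347 = -0.369751 · 18.627936 = -6.888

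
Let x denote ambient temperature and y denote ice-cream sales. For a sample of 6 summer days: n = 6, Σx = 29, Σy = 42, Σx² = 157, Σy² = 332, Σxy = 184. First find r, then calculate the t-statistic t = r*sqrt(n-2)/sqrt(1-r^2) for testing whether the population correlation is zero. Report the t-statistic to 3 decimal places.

Numerator: nΣxy − (Σx)(Σy) = 6·184 − (29)(42) = -114
Denominator: √[(nΣx²−(Σx)²)(nΣy²−(Σy)²)]
  nΣx²−(Σx)² = 6·157 − 841 = 101;  nΣy²−(Σy)² = 6·332 − 1764 = 228
  √(101·228) = √23028 = 151.7498
r = -114 / 151.7498 = -0.7512
t = r·√(n−2)/√(1−r²) = -0.7512·√4 / √(1−0.564301) = -1.502400 / 0.660075 = -2.276

-2.276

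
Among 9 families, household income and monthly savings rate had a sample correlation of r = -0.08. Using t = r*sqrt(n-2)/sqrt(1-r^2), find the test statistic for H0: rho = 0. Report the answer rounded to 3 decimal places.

-0.212

1 − r² = 1 − 0.0064 = 0.9936;  √(1−r²) = 0.996795
√(n−2) = √7 = 2.645751
t = r·√(n−2)/√(1−r²) = -0.08 · 2.645751 / 0.996795 = -0.212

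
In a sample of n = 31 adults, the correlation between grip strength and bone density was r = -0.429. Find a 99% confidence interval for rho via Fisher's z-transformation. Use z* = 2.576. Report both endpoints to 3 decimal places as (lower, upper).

(-0.738, 0.028)

Fisher z: z_r = atanh(r) = ½·ln((1+(-0.429))/(1−(-0.429))) = -0.458670
SE(z) = 1/√(n−3) = 1/√28 = 0.188982
99% ⇒ z* = 2.576; margin = 2.576·0.188982 = 0.486818
CI on z-scale: (-0.945488, 0.028148)
Back-transform: tanh(-0.945488) = -0.737734, tanh(0.028148) = 0.028141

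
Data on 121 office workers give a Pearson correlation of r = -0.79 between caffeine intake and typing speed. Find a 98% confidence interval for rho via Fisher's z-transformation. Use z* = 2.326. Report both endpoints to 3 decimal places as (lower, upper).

z_r = atanh(-0.79) = -1.071432;  SE = 1/√(n−3) = 1/√118 = 0.092057
z-limits: -1.071432 ± 2.326·0.092057 = -1.071432 ± 0.214125 = [-1.285557, -0.857307]
ρ-limits: (tanh -1.285557, tanh -0.857307) = (-0.858, -0.695)

(-0.858, -0.695)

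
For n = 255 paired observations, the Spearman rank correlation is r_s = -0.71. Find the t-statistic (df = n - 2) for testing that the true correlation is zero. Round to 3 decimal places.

-16.037

1 − r_s² = 1 − 0.5041 = 0.4959;  √(1−r_s²) = 0.704202
√(n−2) = √253 = 15.905974
t = r_s·√(n−2)/√(1−r_s²) = -0.71 · 15.905974 / 0.704202 = -16.037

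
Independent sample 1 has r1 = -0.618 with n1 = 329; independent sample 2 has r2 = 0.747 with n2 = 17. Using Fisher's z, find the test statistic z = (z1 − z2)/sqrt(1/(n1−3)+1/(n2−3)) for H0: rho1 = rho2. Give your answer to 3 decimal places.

-6.184

z1 = atanh(-0.618) = -0.721763,  z2 = atanh(0.747) = 0.966133
SE = √(1/(n1−3) + 1/(n2−3)) = √(1/326 + 1/14) = √(0.0030675 + 0.0714286) = √0.0744961 = 0.272940
z = (z1 − z2)/SE = (-0.721763 − 0.966133) / 0.272940 = -1.687896 / 0.272940 = -6.184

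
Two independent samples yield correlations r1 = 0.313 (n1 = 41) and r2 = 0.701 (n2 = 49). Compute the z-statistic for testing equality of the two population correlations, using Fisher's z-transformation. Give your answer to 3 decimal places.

-2.488

z1 = atanh(0.313) = 0.323868,  z2 = atanh(0.701) = 0.869264
SE = √(1/(n1−3) + 1/(n2−3)) = √(1/38 + 1/46) = √(0.0263158 + 0.0217391) = √0.0480549 = 0.219214
z = (z1 − z2)/SE = (0.323868 − 0.869264) / 0.219214 = -0.545396 / 0.219214 = -2.488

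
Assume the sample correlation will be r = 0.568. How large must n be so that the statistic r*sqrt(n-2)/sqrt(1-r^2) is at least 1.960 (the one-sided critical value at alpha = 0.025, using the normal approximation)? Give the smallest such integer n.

Need r·√(n−2)/√(1−r²) ≥ 1.960
√(n−2) ≥ 1.960·√(1−0.322624) / 0.568 = 1.960·0.823029 / 0.568 = 2.8400
n−2 ≥ 8.0656  ⇒  n ≥ 10.0656
Smallest integer n = 11

11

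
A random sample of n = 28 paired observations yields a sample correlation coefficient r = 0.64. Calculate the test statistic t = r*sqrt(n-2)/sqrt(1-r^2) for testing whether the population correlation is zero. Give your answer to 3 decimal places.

4.247

t = r·√(n−2) / √(1−r²) with r = 0.64, n = 28
  = 0.64·√26 / √(1 − 0.4096)
  = 0.64·5.099020 / 0.768375
  = 3.263373 / 0.768375 = 4.247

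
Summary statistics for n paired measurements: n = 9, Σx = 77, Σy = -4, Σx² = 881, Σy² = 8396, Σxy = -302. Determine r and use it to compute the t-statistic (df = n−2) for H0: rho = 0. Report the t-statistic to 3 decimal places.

Numerator: nΣxy − (Σx)(Σy) = 9·(-302) − (77)(-4) = -2410
Denominator: √[(nΣx²−(Σx)²)(nΣy²−(Σy)²)]
  nΣx²−(Σx)² = 9·881 − 5929 = 2000;  nΣy²−(Σy)² = 9·8396 − 16 = 75548
  √(2000·75548) = √151096000 = 12292.1113
r = -2410 / 12292.1113 = -0.1961
t = r·√(n−2)/√(1−r²) = -0.1961·√7 / √(1−0.038455) = -0.518832 / 0.980584 = -0.529

-0.529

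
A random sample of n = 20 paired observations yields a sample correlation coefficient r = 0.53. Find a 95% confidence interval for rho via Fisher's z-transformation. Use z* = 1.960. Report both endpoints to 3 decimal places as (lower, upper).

z_r = atanh(0.53) = 0.590145;  SE = 1/√(n−3) = 1/√17 = 0.242536
z-limits: 0.590145 ± 1.960·0.242536 = 0.590145 ± 0.475371 = [0.114774, 1.065516]
ρ-limits: (tanh 0.114774, tanh 1.065516) = (0.114, 0.788)

(0.114, 0.788)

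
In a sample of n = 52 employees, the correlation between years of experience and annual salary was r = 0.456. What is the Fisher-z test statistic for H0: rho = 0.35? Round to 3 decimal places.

Fisher z: atanh(0.456) = 0.492249, atanh(0.35) = 0.365444
z = (z_r − z_0)·√(n−3) = (0.492249 − 0.365444)·√49 = 0.126805 · 7.000000 = 0.888

0.888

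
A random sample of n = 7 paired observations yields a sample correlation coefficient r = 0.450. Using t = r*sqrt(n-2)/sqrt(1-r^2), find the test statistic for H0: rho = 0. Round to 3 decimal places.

1.127

t = r·√(n−2) / √(1−r²) with r = 0.450, n = 7
  = 0.450·√5 / √(1 − 0.202500)
  = 0.450·2.236068 / 0.893029
  = 1.006231 / 0.893029 = 1.127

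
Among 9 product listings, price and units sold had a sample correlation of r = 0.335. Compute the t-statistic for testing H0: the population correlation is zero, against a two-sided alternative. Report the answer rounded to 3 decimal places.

0.941

1 − r² = 1 − 0.112225 = 0.887775;  √(1−r²) = 0.942218
√(n−2) = √7 = 2.645751
t = r·√(n−2)/√(1−r²) = 0.335 · 2.645751 / 0.942218 = 0.941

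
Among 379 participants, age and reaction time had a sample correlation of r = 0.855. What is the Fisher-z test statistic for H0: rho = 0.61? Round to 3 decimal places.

z_r = atanh(0.855) = 1.274453,  z_0 = atanh(0.61) = 0.708921
SE = 1/√(n−3) = 1/√376 = 0.051571
z = (z_r − z_0)/SE = (1.274453 − 0.708921) / 0.051571 = 0.565532 / 0.051571 = 10.966

10.966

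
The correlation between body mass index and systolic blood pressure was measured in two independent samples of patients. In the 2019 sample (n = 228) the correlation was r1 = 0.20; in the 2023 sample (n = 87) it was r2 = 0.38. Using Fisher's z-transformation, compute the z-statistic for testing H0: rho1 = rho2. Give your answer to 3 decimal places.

Fisher z-transforms: z1 = atanh(0.20) = 0.202733, z2 = atanh(0.38) = 0.400060; difference d = -0.197327
Var(d) = 1/225 + 1/84 = 0.0044444 + 0.0119048 = 0.0163492
z = d/√Var(d) = -0.197327 / √0.0163492 = -0.197327 / 0.127864 = -1.543

-1.543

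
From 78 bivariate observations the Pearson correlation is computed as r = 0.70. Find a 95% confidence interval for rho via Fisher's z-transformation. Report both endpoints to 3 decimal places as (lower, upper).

(0.566, 0.798)

z_r = atanh(0.70) = 0.867301;  SE = 1/√(n−3) = 1/√75 = 0.115470
z-limits: 0.867301 ± 1.960·0.115470 = 0.867301 ± 0.226321 = [0.640980, 1.093622]
ρ-limits: (tanh 0.640980, tanh 1.093622) = (0.566, 0.798)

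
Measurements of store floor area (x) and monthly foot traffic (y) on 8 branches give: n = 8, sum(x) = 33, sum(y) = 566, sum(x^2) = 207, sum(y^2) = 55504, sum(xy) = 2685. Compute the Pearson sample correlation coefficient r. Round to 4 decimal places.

Numerator: nΣxy − (Σx)(Σy) = 8·2685 − (33)(566) = 2802
Denominator: √[(nΣx²−(Σx)²)(nΣy²−(Σy)²)]
  nΣx²−(Σx)² = 8·207 − 1089 = 567;  nΣy²−(Σy)² = 8·55504 − 320356 = 123676
  √(567·123676) = √70124292 = 8374.0248
r = 2802 / 8374.0248 = 0.3346

0.3346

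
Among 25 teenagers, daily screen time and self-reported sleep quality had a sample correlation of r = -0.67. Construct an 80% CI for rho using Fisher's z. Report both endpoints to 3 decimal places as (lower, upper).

z_r = atanh(-0.67) = -0.810743;  SE = 1/√(n−3) = 1/√22 = 0.213201
z-limits: -0.810743 ± 1.282·0.213201 = -0.810743 ± 0.273324 = [-1.084067, -0.537419]
ρ-limits: (tanh -1.084067, tanh -0.537419) = (-0.795, -0.491)

(-0.795, -0.491)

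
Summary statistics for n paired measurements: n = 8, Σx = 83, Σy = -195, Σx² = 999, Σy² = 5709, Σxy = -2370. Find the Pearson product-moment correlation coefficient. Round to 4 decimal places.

-0.9555

Numerator: nΣxy − (Σx)(Σy) = 8·(-2370) − (83)(-195) = -2775
Denominator: √[(nΣx²−(Σx)²)(nΣy²−(Σy)²)]
  nΣx²−(Σx)² = 8·999 − 6889 = 1103;  nΣy²−(Σy)² = 8·5709 − 38025 = 7647
  √(1103·7647) = √8434641 = 2904.2453
r = -2775 / 2904.2453 = -0.9555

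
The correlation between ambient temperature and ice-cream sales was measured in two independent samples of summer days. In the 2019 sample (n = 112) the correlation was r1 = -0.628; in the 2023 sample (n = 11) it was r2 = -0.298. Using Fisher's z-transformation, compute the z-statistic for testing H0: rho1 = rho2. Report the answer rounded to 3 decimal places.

-1.176

Fisher z-transforms: z1 = atanh(-0.628) = -0.738107, z2 = atanh(-0.298) = -0.307323; difference d = -0.430784
Var(d) = 1/109 + 1/8 = 0.0091743 + 0.1250000 = 0.1341743
z = d/√Var(d) = -0.430784 / √0.1341743 = -0.430784 / 0.366298 = -1.176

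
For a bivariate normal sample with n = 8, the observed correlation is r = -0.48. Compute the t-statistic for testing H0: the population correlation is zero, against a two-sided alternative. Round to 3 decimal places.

t = r·√(n−2) / √(1−r²) with r = -0.48, n = 8
  = -0.48·√6 / √(1 − 0.2304)
  = -0.48·2.449490 / 0.877268
  = -1.175755 / 0.877268 = -1.340

-1.340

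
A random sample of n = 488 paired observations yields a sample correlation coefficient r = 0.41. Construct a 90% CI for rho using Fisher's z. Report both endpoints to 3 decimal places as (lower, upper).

z_r = atanh(0.41) = 0.435611;  SE = 1/√(n−3) = 1/√485 = 0.045408
z-limits: 0.435611 ± 1.645·0.045408 = 0.435611 ± 0.074696 = [0.360915, 0.510307]
ρ-limits: (tanh 0.360915, tanh 0.510307) = (0.346, 0.470)

(0.346, 0.470)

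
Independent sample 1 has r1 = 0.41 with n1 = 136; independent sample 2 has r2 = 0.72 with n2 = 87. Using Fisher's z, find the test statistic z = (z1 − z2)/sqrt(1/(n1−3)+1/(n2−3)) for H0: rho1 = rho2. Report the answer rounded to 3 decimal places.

Fisher z-transforms: z1 = atanh(0.41) = 0.435611, z2 = atanh(0.72) = 0.907645; difference d = -0.472034
Var(d) = 1/133 + 1/84 = 0.0075188 + 0.0119048 = 0.0194236
z = d/√Var(d) = -0.472034 / √0.0194236 = -0.472034 / 0.139369 = -3.387

-3.387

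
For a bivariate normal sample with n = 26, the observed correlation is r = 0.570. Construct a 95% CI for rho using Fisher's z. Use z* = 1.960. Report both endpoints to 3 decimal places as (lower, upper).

z_r = atanh(0.570) = 0.647523;  SE = 1/√(n−3) = 1/√23 = 0.208514
z-limits: 0.647523 ± 1.960·0.208514 = 0.647523 ± 0.408687 = [0.238836, 1.056210]
ρ-limits: (tanh 0.238836, tanh 1.056210) = (0.234, 0.784)

(0.234, 0.784)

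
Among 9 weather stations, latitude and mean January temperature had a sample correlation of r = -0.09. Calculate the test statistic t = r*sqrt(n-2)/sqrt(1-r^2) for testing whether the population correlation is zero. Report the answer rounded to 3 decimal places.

-0.239

t = r·√(n−2) / √(1−r²) with r = -0.09, n = 9
  = -0.09·√7 / √(1 − 0.0081)
  = -0.09·2.645751 / 0.995942
  = -0.238118 / 0.995942 = -0.239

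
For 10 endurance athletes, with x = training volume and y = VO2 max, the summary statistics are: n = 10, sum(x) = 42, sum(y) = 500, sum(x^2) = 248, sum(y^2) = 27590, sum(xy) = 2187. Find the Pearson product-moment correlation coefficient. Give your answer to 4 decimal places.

0.2020

Numerator: nΣxy − (Σx)(Σy) = 10·2187 − (42)(500) = 870
Denominator: √[(nΣx²−(Σx)²)(nΣy²−(Σy)²)]
  nΣx²−(Σx)² = 10·248 − 1764 = 716;  nΣy²−(Σy)² = 10·27590 − 250000 = 25900
  √(716·25900) = √18544400 = 4306.3209
r = 870 / 4306.3209 = 0.2020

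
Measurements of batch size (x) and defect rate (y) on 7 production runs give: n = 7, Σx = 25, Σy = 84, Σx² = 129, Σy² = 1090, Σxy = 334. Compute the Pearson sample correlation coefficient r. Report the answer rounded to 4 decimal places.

0.5958

Numerator: nΣxy − (Σx)(Σy) = 7·334 − (25)(84) = 238
Denominator: √[(nΣx²−(Σx)²)(nΣy²−(Σy)²)]
  nΣx²−(Σx)² = 7·129 − 625 = 278;  nΣy²−(Σy)² = 7·1090 − 7056 = 574
  √(278·574) = √159572 = 399.4646
r = 238 / 399.4646 = 0.5958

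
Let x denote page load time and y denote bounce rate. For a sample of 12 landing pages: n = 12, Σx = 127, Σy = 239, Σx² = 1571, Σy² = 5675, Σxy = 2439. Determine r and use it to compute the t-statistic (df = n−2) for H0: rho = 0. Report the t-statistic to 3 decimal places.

Numerator: nΣxy − (Σx)(Σy) = 12·2439 − (127)(239) = -1085
Denominator: √[(nΣx²−(Σx)²)(nΣy²−(Σy)²)]
  nΣx²−(Σx)² = 12·1571 − 16129 = 2723;  nΣy²−(Σy)² = 12·5675 − 57121 = 10979
  √(2723·10979) = √29895817 = 5467.7067
r = -1085 / 5467.7067 = -0.1984
t = r·√(n−2)/√(1−r²) = -0.1984·√10 / √(1−0.039363) = -0.627396 / 0.980121 = -0.640

-0.640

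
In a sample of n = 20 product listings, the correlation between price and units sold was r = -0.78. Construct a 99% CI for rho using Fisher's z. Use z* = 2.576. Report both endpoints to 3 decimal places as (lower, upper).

(-0.932, -0.397)

z_r = atanh(-0.78) = -1.045371;  SE = 1/√(n−3) = 1/√17 = 0.242536
z-limits: -1.045371 ± 2.576·0.242536 = -1.045371 ± 0.624773 = [-1.670144, -0.420598]
ρ-limits: (tanh -1.670144, tanh -0.420598) = (-0.932, -0.397)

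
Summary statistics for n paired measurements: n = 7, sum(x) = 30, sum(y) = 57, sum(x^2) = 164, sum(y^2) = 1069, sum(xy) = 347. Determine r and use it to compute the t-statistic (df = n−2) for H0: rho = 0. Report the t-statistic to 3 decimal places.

Numerator: nΣxy − (Σx)(Σy) = 7·347 − (30)(57) = 719
Denominator: √[(nΣx²−(Σx)²)(nΣy²−(Σy)²)]
  nΣx²−(Σx)² = 7·164 − 900 = 248;  nΣy²−(Σy)² = 7·1069 − 3249 = 4234
  √(248·4234) = √1050032 = 1024.7107
r = 719 / 1024.7107 = 0.7017
t = r·√(n−2)/√(1−r²) = 0.7017·√5 / √(1−0.492383) = 1.569049 / 0.712472 = 2.202

2.202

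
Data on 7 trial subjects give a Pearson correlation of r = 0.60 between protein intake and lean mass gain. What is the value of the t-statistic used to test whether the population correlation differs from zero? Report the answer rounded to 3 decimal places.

1.677

t = r·√(n−2) / √(1−r²) with r = 0.60, n = 7
  = 0.60·√5 / √(1 − 0.3600)
  = 0.60·2.236068 / 0.800000
  = 1.341641 / 0.800000 = 1.677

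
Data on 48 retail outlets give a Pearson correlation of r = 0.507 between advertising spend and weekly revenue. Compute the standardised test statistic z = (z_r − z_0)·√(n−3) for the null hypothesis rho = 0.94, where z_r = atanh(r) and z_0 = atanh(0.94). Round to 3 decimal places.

Fisher z: atanh(0.507) = 0.558684, atanh(0.94) = 1.738049
z = (z_r − z_0)·√(n−3) = (0.558684 − 1.738049)·√45 = -1.179365 · 6.708204 = -7.911

-7.911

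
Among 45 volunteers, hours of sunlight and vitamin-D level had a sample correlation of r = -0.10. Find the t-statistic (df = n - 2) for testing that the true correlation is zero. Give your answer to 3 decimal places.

1 − r² = 1 − 0.0100 = 0.9900;  √(1−r²) = 0.994987
√(n−2) = √43 = 6.557439
t = r·√(n−2)/√(1−r²) = -0.10 · 6.557439 / 0.994987 = -0.659

-0.659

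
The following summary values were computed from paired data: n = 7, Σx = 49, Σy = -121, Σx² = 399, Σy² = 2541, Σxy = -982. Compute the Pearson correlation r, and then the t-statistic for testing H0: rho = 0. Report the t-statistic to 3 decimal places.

S_xy = nΣxy − ΣxΣy = 7·(-982) − 49·(-121) = -6874 − (-5929) = -945
S_xx = nΣx² − (Σx)² = 7·399 − 49² = 2793 − 2401 = 392
S_yy = nΣy² − (Σy)² = 7·2541 − (-121)² = 17787 − 14641 = 3146
r = S_xy / √(S_xx·S_yy) = -945 / √(392·3146) = -945 / √1233232 = -945 / 1110.5098 = -0.8510
t = r·√(n−2)/√(1−r²) = -0.8510·√5 / √(1−0.724201) = -1.902894 / 0.525166 = -3.623

-3.623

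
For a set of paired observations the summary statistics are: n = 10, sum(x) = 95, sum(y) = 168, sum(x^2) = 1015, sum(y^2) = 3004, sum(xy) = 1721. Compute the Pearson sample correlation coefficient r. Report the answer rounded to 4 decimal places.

S_xy = nΣxy − ΣxΣy = 10·1721 − 95·168 = 17210 − 15960 = 1250
S_xx = nΣx² − (Σx)² = 10·1015 − 95² = 10150 − 9025 = 1125
S_yy = nΣy² − (Σy)² = 10·3004 − 168² = 30040 − 28224 = 1816
r = S_xy / √(S_xx·S_yy) = 1250 / √(1125·1816) = 1250 / √2043000 = 1250 / 1429.3355 = 0.8745

0.8745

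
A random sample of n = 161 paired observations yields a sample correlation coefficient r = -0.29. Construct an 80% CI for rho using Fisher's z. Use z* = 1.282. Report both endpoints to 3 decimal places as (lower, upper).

(-0.380, -0.194)

Fisher z: z_r = atanh(r) = ½·ln((1+(-0.29))/(1−(-0.29))) = -0.298566
SE(z) = 1/√(n−3) = 1/√158 = 0.079556
80% ⇒ z* = 1.282; margin = 1.282·0.079556 = 0.101991
CI on z-scale: (-0.400557, -0.196575)
Back-transform: tanh(-0.400557) = -0.380425, tanh(-0.196575) = -0.194082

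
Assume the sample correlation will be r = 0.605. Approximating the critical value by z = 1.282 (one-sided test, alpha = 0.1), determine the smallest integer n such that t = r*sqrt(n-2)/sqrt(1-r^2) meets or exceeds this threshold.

r√(n−2)/√(1−r²) ≥ 1.282  ⇔  n−2 ≥ (1.282)²·(1−r²)/r²
(1−r²)/r² = (1−0.366025)/0.366025 = 1.7321
n ≥ 2 + 1.643524·1.7321 = 2 + 2.8467 = 4.8467
⌈4.8467⌉ = 5

5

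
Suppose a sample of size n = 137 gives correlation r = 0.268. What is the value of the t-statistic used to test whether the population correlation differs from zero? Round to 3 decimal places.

3.232

1 − r² = 1 − 0.071824 = 0.928176;  √(1−r²) = 0.963419
√(n−2) = √135 = 11.618950
t = r·√(n−2)/√(1−r²) = 0.268 · 11.618950 / 0.963419 = 3.232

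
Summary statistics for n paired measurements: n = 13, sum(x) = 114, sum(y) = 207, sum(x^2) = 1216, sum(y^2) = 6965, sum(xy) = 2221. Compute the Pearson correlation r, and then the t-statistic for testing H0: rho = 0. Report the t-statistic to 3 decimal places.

Numerator: nΣxy − (Σx)(Σy) = 13·2221 − (114)(207) = 5275
Denominator: √[(nΣx²−(Σx)²)(nΣy²−(Σy)²)]
  nΣx²−(Σx)² = 13·1216 − 12996 = 2812;  nΣy²−(Σy)² = 13·6965 − 42849 = 47696
  √(2812·47696) = √134121152 = 11581.0687
r = 5275 / 11581.0687 = 0.4555
t = r·√(n−2)/√(1−r²) = 0.4555·√11 / √(1−0.207480) = 1.510723 / 0.890236 = 1.697

1.697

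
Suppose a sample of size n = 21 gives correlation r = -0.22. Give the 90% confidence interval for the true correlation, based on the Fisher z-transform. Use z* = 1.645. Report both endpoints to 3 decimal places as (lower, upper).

z_r = atanh(-0.22) = -0.223656;  SE = 1/√(n−3) = 1/√18 = 0.235702
z-limits: -0.223656 ± 1.645·0.235702 = -0.223656 ± 0.387730 = [-0.611386, 0.164074]
ρ-limits: (tanh -0.611386, tanh 0.164074) = (-0.545, 0.163)

(-0.545, 0.163)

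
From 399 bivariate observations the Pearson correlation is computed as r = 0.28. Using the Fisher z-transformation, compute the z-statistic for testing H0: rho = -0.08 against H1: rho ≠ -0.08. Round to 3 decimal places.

7.320

Fisher z: atanh(0.28) = 0.287682, atanh(-0.08) = -0.080171
z = (z_r − z_0)·√(n−3) = (0.287682 − (-0.080171))·√396 = 0.367853 · 19.899749 = 7.320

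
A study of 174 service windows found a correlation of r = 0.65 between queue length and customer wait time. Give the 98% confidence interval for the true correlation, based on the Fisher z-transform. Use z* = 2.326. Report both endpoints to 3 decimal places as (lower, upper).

z_r = atanh(0.65) = 0.775299;  SE = 1/√(n−3) = 1/√171 = 0.076472
z-limits: 0.775299 ± 2.326·0.076472 = 0.775299 ± 0.177874 = [0.597425, 0.953173]
ρ-limits: (tanh 0.597425, tanh 0.953173) = (0.535, 0.741)

(0.535, 0.741)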